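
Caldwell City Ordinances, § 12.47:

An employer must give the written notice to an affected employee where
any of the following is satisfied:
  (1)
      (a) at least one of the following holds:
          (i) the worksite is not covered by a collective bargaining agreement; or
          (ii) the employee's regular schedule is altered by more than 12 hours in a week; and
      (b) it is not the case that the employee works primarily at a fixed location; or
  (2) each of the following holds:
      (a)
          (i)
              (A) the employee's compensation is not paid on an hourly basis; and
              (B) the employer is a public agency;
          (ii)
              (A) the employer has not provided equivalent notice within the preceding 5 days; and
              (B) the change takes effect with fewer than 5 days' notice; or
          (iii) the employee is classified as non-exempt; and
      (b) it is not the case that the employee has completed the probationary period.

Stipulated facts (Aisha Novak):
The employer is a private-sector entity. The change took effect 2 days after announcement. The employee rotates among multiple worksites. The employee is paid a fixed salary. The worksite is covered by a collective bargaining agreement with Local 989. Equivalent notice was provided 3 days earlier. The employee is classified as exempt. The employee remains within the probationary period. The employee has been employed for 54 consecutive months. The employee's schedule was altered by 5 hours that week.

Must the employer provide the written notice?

No — not required.

(i) no CBA — not met.
(ii) schedule shift > 12h — not satisfied.
(a): F OR F → false.
(b) not (fixed location) — satisfied.
(1): F AND T → false.
(A) not (hourly-paid) — holds.
(B) public agency — fails.
(i): T AND F → false.
(A) no recent notice — fails.
(B) < 5 days' notice — holds.
So (ii) is not satisfied (F AND T).
(iii) non-exempt — fails.
(a) = F OR F OR F = false.
(b) not (past probation) — met.
(2): F AND T → false.
Overall = F OR F = false.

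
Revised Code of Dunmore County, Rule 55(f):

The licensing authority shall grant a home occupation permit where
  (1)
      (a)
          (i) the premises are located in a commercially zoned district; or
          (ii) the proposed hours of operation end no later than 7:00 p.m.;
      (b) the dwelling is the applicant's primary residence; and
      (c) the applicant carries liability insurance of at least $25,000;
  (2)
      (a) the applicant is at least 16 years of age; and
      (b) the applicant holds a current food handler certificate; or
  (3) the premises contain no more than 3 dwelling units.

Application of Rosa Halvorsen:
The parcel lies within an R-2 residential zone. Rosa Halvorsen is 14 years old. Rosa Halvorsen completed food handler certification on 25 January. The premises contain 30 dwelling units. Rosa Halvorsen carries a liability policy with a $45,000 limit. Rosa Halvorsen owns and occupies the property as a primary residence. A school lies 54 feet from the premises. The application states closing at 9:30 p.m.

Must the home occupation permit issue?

(i) commercially zoned — not met.
(ii) closes by 7 p.m. — not satisfied.
So (a) is not satisfied (F OR F).
(b) primary residence — met.
(c) insurance ≥ $25,000 — satisfied.
(1) = F AND T AND T = false.
(a) age ≥ 16 — not met.
(b) food handler cert. — holds.
(2): F AND T → false.
(3) ≤ 3 units — not met.
So Overall is not satisfied (F OR F OR F).

No — denied.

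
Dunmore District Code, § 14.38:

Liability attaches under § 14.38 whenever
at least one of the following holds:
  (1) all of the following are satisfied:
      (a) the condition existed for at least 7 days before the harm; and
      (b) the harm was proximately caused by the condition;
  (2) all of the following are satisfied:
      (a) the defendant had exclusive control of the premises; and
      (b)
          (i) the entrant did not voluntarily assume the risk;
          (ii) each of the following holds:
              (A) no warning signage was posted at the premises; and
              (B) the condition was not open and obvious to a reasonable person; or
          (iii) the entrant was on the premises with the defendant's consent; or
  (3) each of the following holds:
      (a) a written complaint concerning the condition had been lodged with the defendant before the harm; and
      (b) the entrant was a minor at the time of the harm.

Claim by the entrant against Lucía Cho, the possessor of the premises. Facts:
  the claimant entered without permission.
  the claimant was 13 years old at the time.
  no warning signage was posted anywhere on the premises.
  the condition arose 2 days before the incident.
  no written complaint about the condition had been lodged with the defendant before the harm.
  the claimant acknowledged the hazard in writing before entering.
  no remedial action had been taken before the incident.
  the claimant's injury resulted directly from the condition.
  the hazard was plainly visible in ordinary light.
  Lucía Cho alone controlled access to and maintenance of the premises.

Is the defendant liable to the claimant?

No — not liable.

(a) condition ≥7 days old — not satisfied.
(b) proximate cause — holds.
(1): F AND T → false.
(a) exclusive control — satisfied.
(i) no assumed risk — not met.
(A) no signage posted — holds.
(B) not open/obvious — not satisfied.
(ii) = T AND F = false.
(iii) consent to enter — fails.
So (b) is not satisfied (F OR F OR F).
(2) = T AND F = false.
(a) complaint lodged — not met.
(b) entrant a minor — satisfied.
So (3) is not satisfied (F AND T).
Overall: F OR F OR F → false.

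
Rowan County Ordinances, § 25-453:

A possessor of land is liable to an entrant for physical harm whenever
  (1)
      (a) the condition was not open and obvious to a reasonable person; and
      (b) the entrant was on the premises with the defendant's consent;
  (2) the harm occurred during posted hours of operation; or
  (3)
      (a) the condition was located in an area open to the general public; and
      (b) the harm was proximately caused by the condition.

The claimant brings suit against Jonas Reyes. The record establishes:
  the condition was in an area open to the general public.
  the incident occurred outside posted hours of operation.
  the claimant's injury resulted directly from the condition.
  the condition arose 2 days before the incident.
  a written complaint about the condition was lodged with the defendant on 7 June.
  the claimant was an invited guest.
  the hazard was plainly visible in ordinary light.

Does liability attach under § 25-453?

Yes — liable.

(a) not open/obvious — fails.
(b) consent to enter — satisfied.
So (1) is not satisfied (F AND T).
(2) during posted hours — not satisfied.
(a) public area — met.
(b) proximate cause — met.
(3) = T AND T = true.
So Overall is satisfied (F OR F OR T).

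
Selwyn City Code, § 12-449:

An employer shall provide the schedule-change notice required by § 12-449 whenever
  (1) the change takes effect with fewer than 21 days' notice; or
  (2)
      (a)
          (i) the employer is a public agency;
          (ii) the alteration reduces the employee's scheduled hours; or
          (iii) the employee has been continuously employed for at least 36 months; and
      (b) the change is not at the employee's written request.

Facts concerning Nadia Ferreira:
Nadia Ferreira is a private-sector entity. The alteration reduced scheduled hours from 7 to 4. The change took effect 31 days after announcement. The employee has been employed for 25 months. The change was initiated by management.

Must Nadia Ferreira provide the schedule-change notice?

(1) < 21 days' notice — fails.
(i) public agency — fails.
(ii) hours reduced — met.
(iii) tenure ≥ 36 mo. — not met.
So (a) is satisfied (F OR T OR F).
(b) not employee-requested — met.
So (2) is satisfied (T AND T).
Overall: F OR T → true.

Yes — required.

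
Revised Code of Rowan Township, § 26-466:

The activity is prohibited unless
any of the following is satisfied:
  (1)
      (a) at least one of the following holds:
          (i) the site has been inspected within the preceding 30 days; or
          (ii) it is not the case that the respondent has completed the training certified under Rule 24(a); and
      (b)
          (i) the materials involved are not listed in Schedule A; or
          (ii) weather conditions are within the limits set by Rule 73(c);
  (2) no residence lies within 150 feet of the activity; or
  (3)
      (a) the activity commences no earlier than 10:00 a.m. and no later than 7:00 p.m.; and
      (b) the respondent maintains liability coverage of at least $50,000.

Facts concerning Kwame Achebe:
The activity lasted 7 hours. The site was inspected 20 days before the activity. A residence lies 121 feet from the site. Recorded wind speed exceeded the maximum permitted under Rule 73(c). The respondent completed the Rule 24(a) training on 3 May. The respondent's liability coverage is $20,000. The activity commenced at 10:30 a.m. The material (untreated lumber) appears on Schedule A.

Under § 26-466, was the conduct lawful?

No — unlawful.

(i) site inspected — holds.
(ii) not (training certified) — fails.
(a): T OR F → true.
(i) not (Schedule A material) — not met.
(ii) weather ok — not satisfied.
(b): F OR F → false.
So (1) is not satisfied (T AND F).
(2) no residence in 150 ft — not met.
(a) start within hours — met.
(b) coverage ≥ $50,000 — fails.
So (3) is not satisfied (T AND F).
Overall: F OR F OR F → false.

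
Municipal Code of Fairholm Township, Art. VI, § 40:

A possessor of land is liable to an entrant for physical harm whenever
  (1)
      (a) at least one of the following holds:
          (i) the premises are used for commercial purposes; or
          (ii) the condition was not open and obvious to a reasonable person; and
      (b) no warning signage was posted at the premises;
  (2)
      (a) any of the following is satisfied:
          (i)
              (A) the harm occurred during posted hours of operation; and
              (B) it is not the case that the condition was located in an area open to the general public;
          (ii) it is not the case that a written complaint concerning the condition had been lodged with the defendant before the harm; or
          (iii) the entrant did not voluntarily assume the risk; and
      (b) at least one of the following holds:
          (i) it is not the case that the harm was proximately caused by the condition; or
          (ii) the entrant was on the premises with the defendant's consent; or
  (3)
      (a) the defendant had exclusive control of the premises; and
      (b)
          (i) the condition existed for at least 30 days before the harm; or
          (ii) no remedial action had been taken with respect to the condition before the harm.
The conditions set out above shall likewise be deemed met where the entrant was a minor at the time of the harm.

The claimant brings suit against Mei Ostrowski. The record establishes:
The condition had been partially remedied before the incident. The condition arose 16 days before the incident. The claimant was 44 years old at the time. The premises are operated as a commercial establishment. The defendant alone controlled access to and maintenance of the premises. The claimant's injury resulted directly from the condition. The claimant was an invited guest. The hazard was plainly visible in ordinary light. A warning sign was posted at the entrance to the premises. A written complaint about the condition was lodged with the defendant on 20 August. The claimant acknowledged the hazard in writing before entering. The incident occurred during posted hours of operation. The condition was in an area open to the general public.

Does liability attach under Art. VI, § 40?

No — not liable.

(i) commercial use — satisfied.
(ii) not open/obvious — not satisfied.
(a): T OR F → true.
(b) no signage posted — not satisfied.
So (1) is not satisfied (T AND F).
(A) during posted hours — satisfied.
(B) not (public area) — not satisfied.
(i): T AND F → false.
(ii) not (complaint lodged) — not satisfied.
(iii) no assumed risk — not met.
So (a) is not satisfied (F OR F OR F).
(i) not (proximate cause) — not satisfied.
(ii) consent to enter — satisfied.
(b) = F OR T = true.
So (2) is not satisfied (F AND T).
(a) exclusive control — holds.
(i) condition ≥30 days old — not met.
(ii) no remedial action — not met.
(b) = F OR F = false.
(3) = T AND F = false.
Overall = F OR F OR F = false.
Exception (entrant a minor) — not satisfied.
Result: main false OR exception false → false.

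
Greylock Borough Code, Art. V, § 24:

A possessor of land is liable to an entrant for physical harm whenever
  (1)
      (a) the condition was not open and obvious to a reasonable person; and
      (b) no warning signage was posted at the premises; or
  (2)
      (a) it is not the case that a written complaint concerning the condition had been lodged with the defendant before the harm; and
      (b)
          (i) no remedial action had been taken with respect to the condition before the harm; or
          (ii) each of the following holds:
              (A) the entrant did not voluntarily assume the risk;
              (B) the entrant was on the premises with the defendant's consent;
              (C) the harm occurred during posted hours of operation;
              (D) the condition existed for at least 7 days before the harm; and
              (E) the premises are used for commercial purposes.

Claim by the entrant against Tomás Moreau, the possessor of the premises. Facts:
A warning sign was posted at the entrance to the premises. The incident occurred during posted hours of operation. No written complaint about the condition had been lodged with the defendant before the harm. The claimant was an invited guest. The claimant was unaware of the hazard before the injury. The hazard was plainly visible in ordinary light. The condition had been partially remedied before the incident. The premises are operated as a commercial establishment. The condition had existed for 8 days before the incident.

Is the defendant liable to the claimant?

Yes — liable.

(a) not open/obvious — fails.
(b) no signage posted — fails.
(1) = F AND F = false.
(a) not (complaint lodged) — satisfied.
(i) no remedial action — not satisfied.
(A) no assumed risk — met.
(B) consent to enter — holds.
(C) during posted hours — holds.
(D) condition ≥7 days old — met.
(E) commercial use — satisfied.
(ii): T AND T AND T AND T AND T → true.
(b) = F OR T = true.
So (2) is satisfied (T AND T).
So Overall is satisfied (F OR T).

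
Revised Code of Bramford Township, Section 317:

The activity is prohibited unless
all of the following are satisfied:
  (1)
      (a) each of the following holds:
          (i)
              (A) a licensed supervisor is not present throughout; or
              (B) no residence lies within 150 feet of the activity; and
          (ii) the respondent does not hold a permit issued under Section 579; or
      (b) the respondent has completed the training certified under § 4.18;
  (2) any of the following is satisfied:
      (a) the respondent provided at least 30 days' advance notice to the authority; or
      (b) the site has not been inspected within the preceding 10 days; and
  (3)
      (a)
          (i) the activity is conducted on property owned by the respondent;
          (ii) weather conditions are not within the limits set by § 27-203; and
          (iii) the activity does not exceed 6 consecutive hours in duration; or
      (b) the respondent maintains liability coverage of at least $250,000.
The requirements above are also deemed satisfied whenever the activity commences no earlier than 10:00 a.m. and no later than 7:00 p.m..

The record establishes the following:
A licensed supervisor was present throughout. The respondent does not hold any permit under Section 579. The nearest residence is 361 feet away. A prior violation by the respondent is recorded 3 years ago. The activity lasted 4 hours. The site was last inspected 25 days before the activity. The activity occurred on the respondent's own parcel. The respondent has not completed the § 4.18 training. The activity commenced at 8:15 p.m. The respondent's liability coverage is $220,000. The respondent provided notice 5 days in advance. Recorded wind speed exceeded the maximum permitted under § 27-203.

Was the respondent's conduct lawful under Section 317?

Yes — lawful.

(A) not (supervisor present) — fails.
(B) no residence in 150 ft — satisfied.
So (i) is satisfied (F OR T).
(ii) not (holds permit) — holds.
(a): T AND T → true.
(b) training certified — fails.
So (1) is satisfied (T OR F).
(a) ≥30 days' notice — fails.
(b) not (site inspected) — satisfied.
(2): F OR T → true.
(i) own property — met.
(ii) not (weather ok) — met.
(iii) ≤ 6 hrs duration — holds.
(a) = T AND T AND T = true.
(b) coverage ≥ $250,000 — not met.
So (3) is satisfied (T OR F).
Overall = T AND T AND T = true.
Exception (start within hours) — not satisfied.
Result: main true OR exception false → true.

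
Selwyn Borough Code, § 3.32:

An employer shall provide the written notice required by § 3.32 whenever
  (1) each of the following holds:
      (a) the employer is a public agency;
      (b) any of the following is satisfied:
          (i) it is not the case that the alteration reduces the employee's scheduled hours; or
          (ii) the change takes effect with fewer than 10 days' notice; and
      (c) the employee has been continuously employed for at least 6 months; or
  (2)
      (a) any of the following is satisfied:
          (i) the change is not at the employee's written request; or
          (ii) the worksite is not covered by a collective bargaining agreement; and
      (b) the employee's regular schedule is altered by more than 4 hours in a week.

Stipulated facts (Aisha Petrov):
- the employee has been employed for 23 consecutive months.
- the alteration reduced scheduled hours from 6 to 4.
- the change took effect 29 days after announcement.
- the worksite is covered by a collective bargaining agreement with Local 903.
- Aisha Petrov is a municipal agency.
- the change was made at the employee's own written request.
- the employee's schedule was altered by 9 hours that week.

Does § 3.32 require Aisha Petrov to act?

No — not required.

(a) public agency — holds.
(i) not (hours reduced) — fails.
(ii) < 10 days' notice — fails.
So (b) is not satisfied (F OR F).
(c) tenure ≥ 6 mo. — holds.
(1): T AND F AND T → false.
(i) not employee-requested — not met.
(ii) no CBA — not satisfied.
So (a) is not satisfied (F OR F).
(b) schedule shift > 4h — holds.
(2) = F AND T = false.
So Overall is not satisfied (F OR F).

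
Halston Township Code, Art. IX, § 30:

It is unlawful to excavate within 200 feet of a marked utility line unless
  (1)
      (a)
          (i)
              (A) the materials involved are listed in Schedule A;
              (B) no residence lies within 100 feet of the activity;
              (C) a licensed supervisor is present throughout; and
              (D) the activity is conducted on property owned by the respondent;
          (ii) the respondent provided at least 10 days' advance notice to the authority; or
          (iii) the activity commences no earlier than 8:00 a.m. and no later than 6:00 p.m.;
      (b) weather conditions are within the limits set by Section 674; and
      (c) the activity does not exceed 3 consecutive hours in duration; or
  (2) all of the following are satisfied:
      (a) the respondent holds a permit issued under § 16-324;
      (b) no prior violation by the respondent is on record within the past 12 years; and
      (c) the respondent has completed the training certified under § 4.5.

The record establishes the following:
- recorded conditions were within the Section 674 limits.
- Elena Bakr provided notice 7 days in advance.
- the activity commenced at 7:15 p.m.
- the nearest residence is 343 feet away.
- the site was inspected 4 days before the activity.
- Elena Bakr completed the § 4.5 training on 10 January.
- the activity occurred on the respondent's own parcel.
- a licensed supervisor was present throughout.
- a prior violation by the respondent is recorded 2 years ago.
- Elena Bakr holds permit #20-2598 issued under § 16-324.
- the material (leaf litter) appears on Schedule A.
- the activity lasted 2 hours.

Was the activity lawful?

Yes — lawful.

(A) Schedule A material — satisfied.
(B) no residence in 100 ft — met.
(C) supervisor present — satisfied.
(D) own property — met.
(i): T AND T AND T AND T → true.
(ii) ≥10 days' notice — not met.
(iii) start within hours — not met.
(a): T OR F OR F → true.
(b) weather ok — satisfied.
(c) ≤ 3 hrs duration — holds.
(1) = T AND T AND T = true.
(a) holds permit — met.
(b) no prior violation — fails.
(c) training certified — met.
(2) = T AND F AND T = false.
Overall = T OR F = true.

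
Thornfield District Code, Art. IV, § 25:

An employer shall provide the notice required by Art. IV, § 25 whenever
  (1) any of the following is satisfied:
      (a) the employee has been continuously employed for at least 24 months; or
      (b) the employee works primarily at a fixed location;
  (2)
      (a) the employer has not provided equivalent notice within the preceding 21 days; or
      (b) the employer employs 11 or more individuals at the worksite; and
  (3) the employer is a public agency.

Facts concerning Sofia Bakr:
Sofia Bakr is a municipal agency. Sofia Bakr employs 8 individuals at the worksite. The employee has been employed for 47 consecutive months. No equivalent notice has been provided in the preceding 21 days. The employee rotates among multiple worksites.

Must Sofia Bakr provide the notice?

(a) tenure ≥ 24 mo. — met.
(b) fixed location — fails.
So (1) is satisfied (T OR F).
(a) no recent notice — satisfied.
(b) ≥ 11 at site — fails.
(2) = T OR F = true.
(3) public agency — met.
Overall: T AND T AND T → true.

Yes — required.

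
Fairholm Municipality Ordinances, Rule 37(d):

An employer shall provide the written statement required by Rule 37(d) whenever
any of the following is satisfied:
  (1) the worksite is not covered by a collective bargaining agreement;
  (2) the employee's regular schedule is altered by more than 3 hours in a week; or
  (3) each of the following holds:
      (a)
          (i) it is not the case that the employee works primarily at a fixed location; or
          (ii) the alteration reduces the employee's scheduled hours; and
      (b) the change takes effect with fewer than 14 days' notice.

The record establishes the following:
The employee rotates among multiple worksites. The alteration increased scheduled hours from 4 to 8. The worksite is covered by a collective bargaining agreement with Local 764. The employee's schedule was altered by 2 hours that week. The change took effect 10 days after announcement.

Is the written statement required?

Yes — required.

(1) no CBA — fails.
(2) schedule shift > 3h — not met.
(i) not (fixed location) — met.
(ii) hours reduced — fails.
(a): T OR F → true.
(b) < 14 days' notice — satisfied.
(3) = T AND T = true.
Overall: F OR F OR T → true.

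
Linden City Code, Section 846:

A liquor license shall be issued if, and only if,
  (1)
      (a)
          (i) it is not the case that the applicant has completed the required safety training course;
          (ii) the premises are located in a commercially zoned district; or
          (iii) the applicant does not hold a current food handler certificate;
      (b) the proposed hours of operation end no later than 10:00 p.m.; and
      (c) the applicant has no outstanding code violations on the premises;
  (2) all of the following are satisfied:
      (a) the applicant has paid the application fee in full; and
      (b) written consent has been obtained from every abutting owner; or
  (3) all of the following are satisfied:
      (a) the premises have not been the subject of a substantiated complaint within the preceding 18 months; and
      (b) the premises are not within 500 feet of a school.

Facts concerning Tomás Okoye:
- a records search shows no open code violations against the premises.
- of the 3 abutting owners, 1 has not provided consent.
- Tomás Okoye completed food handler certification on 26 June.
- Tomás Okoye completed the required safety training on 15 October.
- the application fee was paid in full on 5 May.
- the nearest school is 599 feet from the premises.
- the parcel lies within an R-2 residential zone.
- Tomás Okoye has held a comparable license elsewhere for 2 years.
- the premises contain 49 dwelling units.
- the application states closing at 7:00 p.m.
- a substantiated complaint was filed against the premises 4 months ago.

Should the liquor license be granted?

No — denied.

(i) not (safety training) — not satisfied.
(ii) commercially zoned — not met.
(iii) not (food handler cert.) — not met.
(a) = F OR F OR F = false.
(b) closes by 10 p.m. — holds.
(c) no code violations — met.
(1): F AND T AND T → false.
(a) fee paid — satisfied.
(b) all abutters consent — not met.
(2) = T AND F = false.
(a) no complaint in 18 mo. — not satisfied.
(b) ≥500 ft from school — satisfied.
(3) = F AND T = false.
Overall = F OR F OR F = false.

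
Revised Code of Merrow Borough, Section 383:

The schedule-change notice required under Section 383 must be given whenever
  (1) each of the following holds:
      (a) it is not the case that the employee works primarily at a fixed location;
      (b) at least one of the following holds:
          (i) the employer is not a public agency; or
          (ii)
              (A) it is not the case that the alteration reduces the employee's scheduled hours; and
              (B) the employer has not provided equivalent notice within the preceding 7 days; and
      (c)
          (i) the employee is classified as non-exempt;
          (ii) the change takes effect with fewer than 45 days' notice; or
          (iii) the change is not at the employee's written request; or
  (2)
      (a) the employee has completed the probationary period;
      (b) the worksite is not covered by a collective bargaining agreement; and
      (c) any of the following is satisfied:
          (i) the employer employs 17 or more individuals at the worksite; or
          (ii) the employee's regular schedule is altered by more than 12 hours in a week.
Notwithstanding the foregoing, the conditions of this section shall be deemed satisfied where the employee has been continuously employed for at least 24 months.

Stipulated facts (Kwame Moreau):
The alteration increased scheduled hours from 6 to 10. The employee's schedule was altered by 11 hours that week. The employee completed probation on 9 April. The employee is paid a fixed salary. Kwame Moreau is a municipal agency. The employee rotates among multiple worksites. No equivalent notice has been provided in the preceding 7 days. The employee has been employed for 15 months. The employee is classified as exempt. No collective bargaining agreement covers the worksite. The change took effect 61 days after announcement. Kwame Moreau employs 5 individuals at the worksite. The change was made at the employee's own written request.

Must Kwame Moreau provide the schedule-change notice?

No — not required.

(a) not (fixed location) — satisfied.
(i) not (public agency) — not satisfied.
(A) not (hours reduced) — holds.
(B) no recent notice — satisfied.
(ii) = T AND T = true.
(b): F OR T → true.
(i) non-exempt — not met.
(ii) < 45 days' notice — fails.
(iii) not employee-requested — not satisfied.
So (c) is not satisfied (F OR F OR F).
(1): T AND T AND F → false.
(a) past probation — met.
(b) no CBA — met.
(i) ≥ 17 at site — not satisfied.
(ii) schedule shift > 12h — not satisfied.
(c) = F OR F = false.
(2): T AND T AND F → false.
So Overall is not satisfied (F OR F).
Exception (tenure ≥ 24 mo.) — not satisfied.
Result: main false OR exception false → false.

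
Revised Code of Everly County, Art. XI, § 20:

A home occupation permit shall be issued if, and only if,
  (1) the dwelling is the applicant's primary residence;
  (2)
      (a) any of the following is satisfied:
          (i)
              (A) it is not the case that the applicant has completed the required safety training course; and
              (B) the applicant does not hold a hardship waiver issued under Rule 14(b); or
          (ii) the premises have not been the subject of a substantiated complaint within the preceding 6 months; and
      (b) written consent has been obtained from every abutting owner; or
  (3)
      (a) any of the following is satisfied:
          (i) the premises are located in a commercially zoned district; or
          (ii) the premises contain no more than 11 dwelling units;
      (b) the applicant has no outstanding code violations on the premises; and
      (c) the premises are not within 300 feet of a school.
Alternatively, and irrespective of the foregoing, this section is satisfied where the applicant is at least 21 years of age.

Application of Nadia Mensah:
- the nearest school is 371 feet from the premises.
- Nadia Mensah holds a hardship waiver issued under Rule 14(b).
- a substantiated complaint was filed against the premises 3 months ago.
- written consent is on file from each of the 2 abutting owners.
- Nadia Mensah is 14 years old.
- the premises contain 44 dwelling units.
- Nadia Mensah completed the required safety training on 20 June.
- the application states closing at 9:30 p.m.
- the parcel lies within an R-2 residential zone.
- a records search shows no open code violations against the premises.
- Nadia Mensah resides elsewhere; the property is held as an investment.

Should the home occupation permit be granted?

(1) primary residence — not satisfied.
(A) not (safety training) — not satisfied.
(B) not (hardship waiver) — not met.
(i) = F AND F = false.
(ii) no complaint in 6 mo. — not satisfied.
(a): F OR F → false.
(b) all abutters consent — met.
So (2) is not satisfied (F AND T).
(i) commercially zoned — fails.
(ii) ≤ 11 units — fails.
(a): F OR F → false.
(b) no code violations — satisfied.
(c) ≥300 ft from school — holds.
So (3) is not satisfied (F AND T AND T).
Overall = F OR F OR F = false.
Exception (age ≥ 21) — not satisfied.
Result: main false OR exception false → false.

No — denied.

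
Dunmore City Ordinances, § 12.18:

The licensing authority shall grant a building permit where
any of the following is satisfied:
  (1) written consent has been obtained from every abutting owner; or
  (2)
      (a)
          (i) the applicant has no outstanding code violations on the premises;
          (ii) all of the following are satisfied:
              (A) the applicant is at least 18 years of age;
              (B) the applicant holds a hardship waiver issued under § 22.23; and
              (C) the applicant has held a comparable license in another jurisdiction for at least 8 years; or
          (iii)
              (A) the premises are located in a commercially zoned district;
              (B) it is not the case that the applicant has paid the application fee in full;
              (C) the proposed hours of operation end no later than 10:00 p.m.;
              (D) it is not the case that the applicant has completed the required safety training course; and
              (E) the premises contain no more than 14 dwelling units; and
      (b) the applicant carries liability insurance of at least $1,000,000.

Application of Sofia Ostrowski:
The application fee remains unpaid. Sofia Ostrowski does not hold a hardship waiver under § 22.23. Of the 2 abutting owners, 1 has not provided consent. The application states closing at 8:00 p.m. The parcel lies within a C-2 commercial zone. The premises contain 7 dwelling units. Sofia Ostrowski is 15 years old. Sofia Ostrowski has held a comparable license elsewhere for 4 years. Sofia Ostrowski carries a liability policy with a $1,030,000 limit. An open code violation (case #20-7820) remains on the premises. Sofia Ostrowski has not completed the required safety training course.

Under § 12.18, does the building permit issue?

Yes — granted.

(1) all abutters consent — fails.
(i) no code violations — fails.
(A) age ≥ 18 — not met.
(B) hardship waiver — not satisfied.
(C) prior license ≥ 8 yr — fails.
(ii) = F AND F AND F = false.
(A) commercially zoned — met.
(B) not (fee paid) — satisfied.
(C) closes by 10 p.m. — holds.
(D) not (safety training) — met.
(E) ≤ 14 units — holds.
(iii): T AND T AND T AND T AND T → true.
(a): F OR F OR T → true.
(b) insurance ≥ $1,000,000 — met.
So (2) is satisfied (T AND T).
So Overall is satisfied (F OR T).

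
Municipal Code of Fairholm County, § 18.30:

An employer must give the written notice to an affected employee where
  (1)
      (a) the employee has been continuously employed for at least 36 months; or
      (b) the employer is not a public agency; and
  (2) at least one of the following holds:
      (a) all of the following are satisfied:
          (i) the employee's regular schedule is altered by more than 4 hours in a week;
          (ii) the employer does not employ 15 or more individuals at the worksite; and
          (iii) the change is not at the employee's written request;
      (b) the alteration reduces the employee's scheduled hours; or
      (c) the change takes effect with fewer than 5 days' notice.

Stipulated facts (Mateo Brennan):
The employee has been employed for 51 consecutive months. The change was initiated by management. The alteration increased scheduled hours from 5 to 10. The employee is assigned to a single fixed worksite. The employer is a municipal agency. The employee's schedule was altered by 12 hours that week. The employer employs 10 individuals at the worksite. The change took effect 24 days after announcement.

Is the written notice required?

Yes — required.

(a) tenure ≥ 36 mo. — satisfied.
(b) not (public agency) — not satisfied.
(1) = T OR F = true.
(i) schedule shift > 4h — met.
(ii) not (≥ 15 at site) — holds.
(iii) not employee-requested — met.
(a) = T AND T AND T = true.
(b) hours reduced — fails.
(c) < 5 days' notice — not met.
(2) = T OR F OR F = true.
So Overall is satisfied (T AND T).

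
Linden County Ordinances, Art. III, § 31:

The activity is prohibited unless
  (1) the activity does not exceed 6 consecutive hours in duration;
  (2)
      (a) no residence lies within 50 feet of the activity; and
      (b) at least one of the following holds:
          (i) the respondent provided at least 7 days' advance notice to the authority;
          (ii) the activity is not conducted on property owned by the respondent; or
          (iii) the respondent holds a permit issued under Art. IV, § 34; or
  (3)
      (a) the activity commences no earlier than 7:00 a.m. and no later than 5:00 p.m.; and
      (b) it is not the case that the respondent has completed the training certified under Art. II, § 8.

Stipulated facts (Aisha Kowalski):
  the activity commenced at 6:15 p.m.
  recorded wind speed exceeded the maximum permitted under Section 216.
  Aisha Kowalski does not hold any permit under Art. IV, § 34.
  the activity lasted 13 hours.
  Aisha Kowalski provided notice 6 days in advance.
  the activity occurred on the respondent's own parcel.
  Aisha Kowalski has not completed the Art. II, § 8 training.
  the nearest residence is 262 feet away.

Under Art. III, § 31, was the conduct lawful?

No — unlawful.

(1) ≤ 6 hrs duration — fails.
(a) no residence in 50 ft — met.
(i) ≥7 days' notice — not met.
(ii) not (own property) — fails.
(iii) holds permit — not met.
(b) = F OR F OR F = false.
(2) = T AND F = false.
(a) start within hours — not met.
(b) not (training certified) — satisfied.
So (3) is not satisfied (F AND T).
Overall = F OR F OR F = false.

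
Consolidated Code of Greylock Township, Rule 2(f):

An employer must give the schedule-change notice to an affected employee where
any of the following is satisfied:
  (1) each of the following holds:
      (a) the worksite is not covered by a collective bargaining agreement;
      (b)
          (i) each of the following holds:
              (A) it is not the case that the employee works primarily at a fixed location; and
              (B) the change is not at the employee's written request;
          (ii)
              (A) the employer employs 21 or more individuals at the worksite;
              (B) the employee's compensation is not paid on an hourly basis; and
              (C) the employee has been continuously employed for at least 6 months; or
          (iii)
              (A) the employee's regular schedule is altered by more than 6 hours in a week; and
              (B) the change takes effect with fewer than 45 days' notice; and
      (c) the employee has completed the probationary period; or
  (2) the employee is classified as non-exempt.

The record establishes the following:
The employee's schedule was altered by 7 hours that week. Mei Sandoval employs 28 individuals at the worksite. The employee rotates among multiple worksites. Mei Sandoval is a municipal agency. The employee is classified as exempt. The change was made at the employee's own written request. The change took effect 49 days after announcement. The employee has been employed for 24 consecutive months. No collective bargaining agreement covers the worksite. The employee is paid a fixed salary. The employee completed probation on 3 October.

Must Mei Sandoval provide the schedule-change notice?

(a) no CBA — satisfied.
(A) not (fixed location) — satisfied.
(B) not employee-requested — not met.
(i) = T AND F = false.
(A) ≥ 21 at site — satisfied.
(B) not (hourly-paid) — holds.
(C) tenure ≥ 6 mo. — satisfied.
(ii): T AND T AND T → true.
(A) schedule shift > 6h — satisfied.
(B) < 45 days' notice — fails.
(iii) = T AND F = false.
So (b) is satisfied (F OR T OR F).
(c) past probation — met.
So (1) is satisfied (T AND T AND T).
(2) non-exempt — fails.
So Overall is satisfied (T OR F).

Yes — required.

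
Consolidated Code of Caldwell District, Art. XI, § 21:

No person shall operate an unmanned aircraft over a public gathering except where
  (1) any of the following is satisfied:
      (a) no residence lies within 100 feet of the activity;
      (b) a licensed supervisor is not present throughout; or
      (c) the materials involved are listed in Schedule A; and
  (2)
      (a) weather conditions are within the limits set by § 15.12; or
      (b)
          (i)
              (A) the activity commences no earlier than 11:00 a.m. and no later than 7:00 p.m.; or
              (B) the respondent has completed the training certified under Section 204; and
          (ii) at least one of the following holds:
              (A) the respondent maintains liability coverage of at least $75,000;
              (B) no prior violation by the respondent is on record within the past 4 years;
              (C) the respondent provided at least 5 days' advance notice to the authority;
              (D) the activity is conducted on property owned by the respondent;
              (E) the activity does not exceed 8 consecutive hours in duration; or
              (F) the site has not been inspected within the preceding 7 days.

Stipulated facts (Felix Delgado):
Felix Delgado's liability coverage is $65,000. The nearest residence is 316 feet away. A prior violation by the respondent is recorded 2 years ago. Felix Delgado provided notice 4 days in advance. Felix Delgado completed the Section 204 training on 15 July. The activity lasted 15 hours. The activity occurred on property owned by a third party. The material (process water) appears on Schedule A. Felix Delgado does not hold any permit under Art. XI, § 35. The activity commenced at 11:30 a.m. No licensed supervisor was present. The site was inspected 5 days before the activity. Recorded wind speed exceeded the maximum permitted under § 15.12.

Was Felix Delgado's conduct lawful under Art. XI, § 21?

No — unlawful.

(a) no residence in 100 ft — satisfied.
(b) not (supervisor present) — holds.
(c) Schedule A material — holds.
So (1) is satisfied (T OR T OR T).
(a) weather ok — fails.
(A) start within hours — satisfied.
(B) training certified — satisfied.
(i): T OR T → true.
(A) coverage ≥ $75,000 — not satisfied.
(B) no prior violation — not satisfied.
(C) ≥5 days' notice — not satisfied.
(D) own property — fails.
(E) ≤ 8 hrs duration — not met.
(F) not (site inspected) — not met.
(ii) = F OR F OR F OR F OR F OR F = false.
So (b) is not satisfied (T AND F).
So (2) is not satisfied (F OR F).
So Overall is not satisfied (T AND F).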